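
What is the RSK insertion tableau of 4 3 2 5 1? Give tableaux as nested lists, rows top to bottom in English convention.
Insert 4: appended to row 1. P = [[4]].
Insert 3: 3 bumps 4 from row 1; 4 starts row 2. P = [[3], [4]].
Insert 2: 2 bumps 3 from row 1; 3 bumps 4 from row 2; 4 starts row 3. P = [[2], [3], [4]].
Insert 5: appended to row 1. P = [[2, 5], [3], [4]].
Insert 1: 1 bumps 2 from row 1; 2 bumps 3 from row 2; 3 bumps 4 from row 3; 4 starts row 4. P = [[1, 5], [2], [3], [4]].

So P = [[1, 5], [2], [3], [4]].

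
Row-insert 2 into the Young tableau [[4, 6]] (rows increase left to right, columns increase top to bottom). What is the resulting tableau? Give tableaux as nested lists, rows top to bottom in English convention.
[[2, 6], [4]]

In row 1, 2 replaces 4 (the leftmost entry greater than 2); 4 is bumped to row 2. 4 starts a new row 2. The new tableau is [[2, 6], [4]].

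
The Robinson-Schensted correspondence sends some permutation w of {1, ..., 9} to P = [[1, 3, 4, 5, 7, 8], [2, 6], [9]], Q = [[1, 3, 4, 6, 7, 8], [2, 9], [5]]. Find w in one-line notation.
Reverse the RSK construction: for i from n down to 1, find the cell of Q containing i, remove the entry at that cell from P, and reverse-bump it up through P; the value ejected from row 1 is w(i).

Step i=9: Q has 9 at row 2, column 2; remove 6 from row 2 of P and reverse-bump: 6 enters row 1 and ejects 5. So w(9) = 5. P is now [[1, 3, 4, 6, 7, 8], [2], [9]].
Step i=8: Q has 8 at row 1, column 6; remove that cell from P, ejecting 8. So w(8) = 8. P is now [[1, 3, 4, 6, 7], [2], [9]].
Step i=7: Q has 7 at row 1, column 5; remove that cell from P, ejecting 7. So w(7) = 7. P is now [[1, 3, 4, 6], [2], [9]].
Step i=6: Q has 6 at row 1, column 4; remove that cell from P, ejecting 6. So w(6) = 6. P is now [[1, 3, 4], [2], [9]].
Step i=5: Q has 5 at row 3, column 1; remove 9 from row 3 of P and reverse-bump: 9 enters row 2 and ejects 2; 2 enters row 1 and ejects 1. So w(5) = 1. P is now [[2, 3, 4], [9]].
Step i=4: Q has 4 at row 1, column 3; remove that cell from P, ejecting 4. So w(4) = 4. P is now [[2, 3], [9]].
Step i=3: Q has 3 at row 1, column 2; remove that cell from P, ejecting 3. So w(3) = 3. P is now [[2], [9]].
Step i=2: Q has 2 at row 2, column 1; remove 9 from row 2 of P and reverse-bump: 9 enters row 1 and ejects 2. So w(2) = 2. P is now [[9]].
Step i=1: Q has 1 at row 1, column 1; remove that cell from P, ejecting 9. So w(1) = 9. P is now [].

So w = 9 2 3 4 1 6 7 8 5.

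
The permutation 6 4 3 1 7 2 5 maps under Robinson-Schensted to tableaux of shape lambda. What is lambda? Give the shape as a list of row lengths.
[3, 2, 1, 1]

Row-insert each entry into an empty tableau.

After inserting 6: P = [[6]].
After inserting 4: P = [[4], [6]].
After inserting 3: P = [[3], [4], [6]].
After inserting 1: P = [[1], [3], [4], [6]].
After inserting 7: P = [[1, 7], [3], [4], [6]].
After inserting 2: P = [[1, 2], [3, 7], [4], [6]].
After inserting 5: P = [[1, 2, 5], [3, 7], [4], [6]].

The final insertion tableau P = [[1, 2, 5], [3, 7], [4], [6]] has shape [3, 2, 1, 1].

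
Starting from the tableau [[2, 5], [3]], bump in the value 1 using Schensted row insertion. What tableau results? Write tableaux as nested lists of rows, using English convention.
[[1, 5], [2], [3]]

In row 1, 1 replaces 2 (the leftmost entry greater than 1); 2 is bumped to row 2. In row 2, 2 replaces 3 (the leftmost entry greater than 2); 3 is bumped to row 3. 3 starts a new row 3. The new tableau is [[1, 5], [2], [3]].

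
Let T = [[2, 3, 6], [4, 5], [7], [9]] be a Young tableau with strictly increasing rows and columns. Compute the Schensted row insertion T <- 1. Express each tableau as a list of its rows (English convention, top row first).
[[1, 3, 6], [2, 5], [4], [7], [9]]

In row 1, 1 replaces 2 (the leftmost entry greater than 1); 2 is bumped to row 2. In row 2, 2 replaces 4 (the leftmost entry greater than 2); 4 is bumped to row 3. In row 3, 4 replaces 7 (the leftmost entry greater than 4); 7 is bumped to row 4. In row 4, 7 replaces 9 (the leftmost entry greater than 7); 9 is bumped to row 5. 9 starts a new row 5. The new tableau is [[1, 3, 6], [2, 5], [4], [7], [9]].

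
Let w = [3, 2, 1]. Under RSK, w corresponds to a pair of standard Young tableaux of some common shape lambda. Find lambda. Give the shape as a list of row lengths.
Row-insert each entry into an empty tableau.

After inserting 3: P = [[3]].
After inserting 2: P = [[2], [3]].
After inserting 1: P = [[1], [2], [3]].

The final insertion tableau P = [[1], [2], [3]] has shape [1, 1, 1].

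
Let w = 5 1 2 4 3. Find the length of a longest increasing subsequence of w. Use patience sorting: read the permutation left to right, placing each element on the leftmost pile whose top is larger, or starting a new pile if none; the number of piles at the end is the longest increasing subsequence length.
5: new pile. tops = [5]
1: onto pile 1 (replacing 5). tops = [1]
2: new pile. tops = [1, 2]
4: new pile. tops = [1, 2, 4]
3: onto pile 3 (replacing 4). tops = [1, 2, 3]

3 piles, so the longest increasing subsequence has length 3.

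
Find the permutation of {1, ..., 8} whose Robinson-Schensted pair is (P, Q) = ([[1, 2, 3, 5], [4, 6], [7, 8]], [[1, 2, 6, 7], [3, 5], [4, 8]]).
7 8 4 1 2 3 6 5

Reverse the RSK construction: for i from n down to 1, find the cell of Q containing i, remove the entry at that cell from P, and reverse-bump it up through P; the value ejected from row 1 is w(i).

Step i=8: Q has 8 at row 3, column 2; remove 8 from row 3 of P and reverse-bump: 8 enters row 2 and ejects 6; 6 enters row 1 and ejects 5. So w(8) = 5. P is now [[1, 2, 3, 6], [4, 8], [7]].
Step i=7: Q has 7 at row 1, column 4; remove that cell from P, ejecting 6. So w(7) = 6. P is now [[1, 2, 3], [4, 8], [7]].
Step i=6: Q has 6 at row 1, column 3; remove that cell from P, ejecting 3. So w(6) = 3. P is now [[1, 2], [4, 8], [7]].
Step i=5: Q has 5 at row 2, column 2; remove 8 from row 2 of P and reverse-bump: 8 enters row 1 and ejects 2. So w(5) = 2. P is now [[1, 8], [4], [7]].
Step i=4: Q has 4 at row 3, column 1; remove 7 from row 3 of P and reverse-bump: 7 enters row 2 and ejects 4; 4 enters row 1 and ejects 1. So w(4) = 1. P is now [[4, 8], [7]].
Step i=3: Q has 3 at row 2, column 1; remove 7 from row 2 of P and reverse-bump: 7 enters row 1 and ejects 4. So w(3) = 4. P is now [[7, 8]].
Step i=2: Q has 2 at row 1, column 2; remove that cell from P, ejecting 8. So w(2) = 8. P is now [[7]].
Step i=1: Q has 1 at row 1, column 1; remove that cell from P, ejecting 7. So w(1) = 7. P is now [].

So w = 7 8 4 1 2 3 6 5.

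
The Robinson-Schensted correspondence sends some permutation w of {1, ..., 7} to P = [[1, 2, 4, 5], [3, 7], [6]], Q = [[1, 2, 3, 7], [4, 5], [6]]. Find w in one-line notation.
Reverse the RSK construction: for i from n down to 1, find the cell of Q containing i, remove the entry at that cell from P, and reverse-bump it up through P; the value ejected from row 1 is w(i).

Step i=7: Q has 7 at row 1, column 4; remove that cell from P, ejecting 5. So w(7) = 5. P is now [[1, 2, 4], [3, 7], [6]].
Step i=6: Q has 6 at row 3, column 1; remove 6 from row 3 of P and reverse-bump: 6 enters row 2 and ejects 3; 3 enters row 1 and ejects 2. So w(6) = 2. P is now [[1, 3, 4], [6, 7]].
Step i=5: Q has 5 at row 2, column 2; remove 7 from row 2 of P and reverse-bump: 7 enters row 1 and ejects 4. So w(5) = 4. P is now [[1, 3, 7], [6]].
Step i=4: Q has 4 at row 2, column 1; remove 6 from row 2 of P and reverse-bump: 6 enters row 1 and ejects 3. So w(4) = 3. P is now [[1, 6, 7]].
Step i=3: Q has 3 at row 1, column 3; remove that cell from P, ejecting 7. So w(3) = 7. P is now [[1, 6]].
Step i=2: Q has 2 at row 1, column 2; remove that cell from P, ejecting 6. So w(2) = 6. P is now [[1]].
Step i=1: Q has 1 at row 1, column 1; remove that cell from P, ejecting 1. So w(1) = 1. P is now [].

So w = 1 6 7 3 4 2 5.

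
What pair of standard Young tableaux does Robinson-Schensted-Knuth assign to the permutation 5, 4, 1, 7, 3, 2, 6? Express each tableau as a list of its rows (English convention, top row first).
Insert each entry of the permutation into P by Schensted row insertion, recording in Q the position of each new cell.

After inserting 5: P = [[5]].
After inserting 4: P = [[4], [5]].
After inserting 1: P = [[1], [4], [5]].
After inserting 7: P = [[1, 7], [4], [5]].
After inserting 3: P = [[1, 3], [4, 7], [5]].
After inserting 2: P = [[1, 2], [3, 7], [4], [5]].
After inserting 6: P = [[1, 2, 6], [3, 7], [4], [5]].

So P = [[1, 2, 6], [3, 7], [4], [5]], Q = [[1, 4, 7], [2, 5], [3], [6]].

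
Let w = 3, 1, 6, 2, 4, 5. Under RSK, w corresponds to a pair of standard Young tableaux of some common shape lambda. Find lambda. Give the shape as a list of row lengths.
[4, 2]

Row-insert each entry into an empty tableau.

After inserting 3: P = [[3]].
After inserting 1: P = [[1], [3]].
After inserting 6: P = [[1, 6], [3]].
After inserting 2: P = [[1, 2], [3, 6]].
After inserting 4: P = [[1, 2, 4], [3, 6]].
After inserting 5: P = [[1, 2, 4, 5], [3, 6]].

The final insertion tableau P = [[1, 2, 4, 5], [3, 6]] has shape [4, 2].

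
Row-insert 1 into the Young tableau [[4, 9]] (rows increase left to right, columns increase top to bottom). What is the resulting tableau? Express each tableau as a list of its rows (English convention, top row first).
In row 1, 1 replaces 4 (the leftmost entry greater than 1); 4 is bumped to row 2. 4 starts a new row 2. The new tableau is [[1, 9], [4]].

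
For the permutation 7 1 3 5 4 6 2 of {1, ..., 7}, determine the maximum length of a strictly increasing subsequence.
4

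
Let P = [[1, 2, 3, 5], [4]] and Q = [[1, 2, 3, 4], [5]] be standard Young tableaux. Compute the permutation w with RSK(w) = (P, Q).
1 2 4 5 3

Reverse the RSK construction: for i from n down to 1, find the cell of Q containing i, remove the entry at that cell from P, and reverse-bump it up through P; the value ejected from row 1 is w(i).

Step i=5: Q has 5 at row 2, column 1; remove 4 from row 2 of P and reverse-bump: 4 enters row 1 and ejects 3. So w(5) = 3. P is now [[1, 2, 4, 5]].
Step i=4: Q has 4 at row 1, column 4; remove that cell from P, ejecting 5. So w(4) = 5. P is now [[1, 2, 4]].
Step i=3: Q has 3 at row 1, column 3; remove that cell from P, ejecting 4. So w(3) = 4. P is now [[1, 2]].
Step i=2: Q has 2 at row 1, column 2; remove that cell from P, ejecting 2. So w(2) = 2. P is now [[1]].
Step i=1: Q has 1 at row 1, column 1; remove that cell from P, ejecting 1. So w(1) = 1. P is now [].

So w = 1 2 4 5 3.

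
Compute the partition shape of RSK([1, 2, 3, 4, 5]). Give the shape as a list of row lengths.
Row-insert each entry into an empty tableau.

After inserting 1: P = [[1]].
After inserting 2: P = [[1, 2]].
After inserting 3: P = [[1, 2, 3]].
After inserting 4: P = [[1, 2, 3, 4]].
After inserting 5: P = [[1, 2, 3, 4, 5]].

The final insertion tableau P = [[1, 2, 3, 4, 5]] has shape [5].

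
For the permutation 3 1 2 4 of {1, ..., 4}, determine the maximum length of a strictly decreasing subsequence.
2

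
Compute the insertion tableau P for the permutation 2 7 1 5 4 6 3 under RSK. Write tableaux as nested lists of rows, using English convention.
P = [[1, 3, 6], [2, 4], [5], [7]]

Insert 2: appended to row 1. P = [[2]].
Insert 7: appended to row 1. P = [[2, 7]].
Insert 1: 1 bumps 2 from row 1; 2 starts row 2. P = [[1, 7], [2]].
Insert 5: 5 bumps 7 from row 1; 7 appends to row 2. P = [[1, 5], [2, 7]].
Insert 4: 4 bumps 5 from row 1; 5 bumps 7 from row 2; 7 starts row 3. P = [[1, 4], [2, 5], [7]].
Insert 6: appended to row 1. P = [[1, 4, 6], [2, 5], [7]].
Insert 3: 3 bumps 4 from row 1; 4 bumps 5 from row 2; 5 bumps 7 from row 3; 7 starts row 4. P = [[1, 3, 6], [2, 4], [5], [7]].

So P = [[1, 3, 6], [2, 4], [5], [7]].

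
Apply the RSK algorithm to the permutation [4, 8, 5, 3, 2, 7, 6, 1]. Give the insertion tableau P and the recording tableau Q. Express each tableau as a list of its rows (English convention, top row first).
Insert each entry of the permutation into P by Schensted row insertion, recording in Q the position of each new cell.

Insert 4: appended to row 1. P = [[4]], Q = [[1]].
Insert 8: appended to row 1. P = [[4, 8]], Q = [[1, 2]].
Insert 5: 5 bumps 8 from row 1; 8 starts row 2. P = [[4, 5], [8]], Q = [[1, 2], [3]].
Insert 3: 3 bumps 4 from row 1; 4 bumps 8 from row 2; 8 starts row 3. P = [[3, 5], [4], [8]], Q = [[1, 2], [3], [4]].
Insert 2: 2 bumps 3 from row 1; 3 bumps 4 from row 2; 4 bumps 8 from row 3; 8 starts row 4. P = [[2, 5], [3], [4], [8]], Q = [[1, 2], [3], [4], [5]].
Insert 7: appended to row 1. P = [[2, 5, 7], [3], [4], [8]], Q = [[1, 2, 6], [3], [4], [5]].
Insert 6: 6 bumps 7 from row 1; 7 appends to row 2. P = [[2, 5, 6], [3, 7], [4], [8]], Q = [[1, 2, 6], [3, 7], [4], [5]].
Insert 1: 1 bumps 2 from row 1; 2 bumps 3 from row 2; 3 bumps 4 from row 3; 4 bumps 8 from row 4; 8 starts row 5. P = [[1, 5, 6], [2, 7], [3], [4], [8]], Q = [[1, 2, 6], [3, 7], [4], [5], [8]].

So P = [[1, 5, 6], [2, 7], [3], [4], [8]], Q = [[1, 2, 6], [3, 7], [4], [5], [8]].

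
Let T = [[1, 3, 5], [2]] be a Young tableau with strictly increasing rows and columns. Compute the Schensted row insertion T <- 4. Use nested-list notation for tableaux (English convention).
In row 1, 4 replaces 5 (the leftmost entry greater than 4); 5 is bumped to row 2. 5 is appended to row 2. The new tableau is [[1, 3, 4], [2, 5]].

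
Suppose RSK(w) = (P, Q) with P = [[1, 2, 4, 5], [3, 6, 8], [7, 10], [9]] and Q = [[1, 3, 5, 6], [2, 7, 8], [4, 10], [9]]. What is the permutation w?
9 1 3 2 7 10 6 8 4 5

Reverse the RSK construction: for i from n down to 1, find the cell of Q containing i, remove the entry at that cell from P, and reverse-bump it up through P; the value ejected from row 1 is w(i).

Step i=10: Q has 10 at row 3, column 2; remove 10 from row 3 of P and reverse-bump: 10 enters row 2 and ejects 8; 8 enters row 1 and ejects 5. So w(10) = 5. P is now [[1, 2, 4, 8], [3, 6, 10], [7], [9]].
Step i=9: Q has 9 at row 4, column 1; remove 9 from row 4 of P and reverse-bump: 9 enters row 3 and ejects 7; 7 enters row 2 and ejects 6; 6 enters row 1 and ejects 4. So w(9) = 4. P is now [[1, 2, 6, 8], [3, 7, 10], [9]].
Step i=8: Q has 8 at row 2, column 3; remove 10 from row 2 of P and reverse-bump: 10 enters row 1 and ejects 8. So w(8) = 8. P is now [[1, 2, 6, 10], [3, 7], [9]].
Step i=7: Q has 7 at row 2, column 2; remove 7 from row 2 of P and reverse-bump: 7 enters row 1 and ejects 6. So w(7) = 6. P is now [[1, 2, 7, 10], [3], [9]].
Step i=6: Q has 6 at row 1, column 4; remove that cell from P, ejecting 10. So w(6) = 10. P is now [[1, 2, 7], [3], [9]].
Step i=5: Q has 5 at row 1, column 3; remove that cell from P, ejecting 7. So w(5) = 7. P is now [[1, 2], [3], [9]].
Step i=4: Q has 4 at row 3, column 1; remove 9 from row 3 of P and reverse-bump: 9 enters row 2 and ejects 3; 3 enters row 1 and ejects 2. So w(4) = 2. P is now [[1, 3], [9]].
Step i=3: Q has 3 at row 1, column 2; remove that cell from P, ejecting 3. So w(3) = 3. P is now [[1], [9]].
Step i=2: Q has 2 at row 2, column 1; remove 9 from row 2 of P and reverse-bump: 9 enters row 1 and ejects 1. So w(2) = 1. P is now [[9]].
Step i=1: Q has 1 at row 1, column 1; remove that cell from P, ejecting 9. So w(1) = 9. P is now [].

So w = 9 1 3 2 7 10 6 8 4 5.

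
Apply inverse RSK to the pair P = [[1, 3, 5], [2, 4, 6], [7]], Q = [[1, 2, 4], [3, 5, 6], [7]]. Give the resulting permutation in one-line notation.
Reverse the RSK construction: for i from n down to 1, find the cell of Q containing i, remove the entry at that cell from P, and reverse-bump it up through P; the value ejected from row 1 is w(i).

Step i=7: Q has 7 at row 3, column 1; remove 7 from row 3 of P and reverse-bump: 7 enters row 2 and ejects 6; 6 enters row 1 and ejects 5. So w(7) = 5. P is now [[1, 3, 6], [2, 4, 7]].
Step i=6: Q has 6 at row 2, column 3; remove 7 from row 2 of P and reverse-bump: 7 enters row 1 and ejects 6. So w(6) = 6. P is now [[1, 3, 7], [2, 4]].
Step i=5: Q has 5 at row 2, column 2; remove 4 from row 2 of P and reverse-bump: 4 enters row 1 and ejects 3. So w(5) = 3. P is now [[1, 4, 7], [2]].
Step i=4: Q has 4 at row 1, column 3; remove that cell from P, ejecting 7. So w(4) = 7. P is now [[1, 4], [2]].
Step i=3: Q has 3 at row 2, column 1; remove 2 from row 2 of P and reverse-bump: 2 enters row 1 and ejects 1. So w(3) = 1. P is now [[2, 4]].
Step i=2: Q has 2 at row 1, column 2; remove that cell from P, ejecting 4. So w(2) = 4. P is now [[2]].
Step i=1: Q has 1 at row 1, column 1; remove that cell from P, ejecting 2. So w(1) = 2. P is now [].

So w = 2 4 1 7 3 6 5.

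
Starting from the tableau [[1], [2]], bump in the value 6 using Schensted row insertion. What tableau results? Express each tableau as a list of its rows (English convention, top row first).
6 is larger than every entry of row 1, so it is appended to row 1. The new tableau is [[1, 6], [2]].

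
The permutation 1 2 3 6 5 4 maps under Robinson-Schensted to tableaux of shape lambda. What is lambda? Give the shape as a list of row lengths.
Row-insert each entry into an empty tableau.

After inserting 1: P = [[1]].
After inserting 2: P = [[1, 2]].
After inserting 3: P = [[1, 2, 3]].
After inserting 6: P = [[1, 2, 3, 6]].
After inserting 5: P = [[1, 2, 3, 5], [6]].
After inserting 4: P = [[1, 2, 3, 4], [5], [6]].

The final insertion tableau P = [[1, 2, 3, 4], [5], [6]] has shape [4, 1, 1].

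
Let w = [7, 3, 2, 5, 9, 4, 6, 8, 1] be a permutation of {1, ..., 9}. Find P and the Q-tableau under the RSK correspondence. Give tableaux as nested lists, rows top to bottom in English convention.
Insert each entry of the permutation into P by Schensted row insertion, recording in Q the position of each new cell.

After inserting 7: P = [[7]].
After inserting 3: P = [[3], [7]].
After inserting 2: P = [[2], [3], [7]].
After inserting 5: P = [[2, 5], [3], [7]].
After inserting 9: P = [[2, 5, 9], [3], [7]].
After inserting 4: P = [[2, 4, 9], [3, 5], [7]].
After inserting 6: P = [[2, 4, 6], [3, 5, 9], [7]].
After inserting 8: P = [[2, 4, 6, 8], [3, 5, 9], [7]].
After inserting 1: P = [[1, 4, 6, 8], [2, 5, 9], [3], [7]].

So P = [[1, 4, 6, 8], [2, 5, 9], [3], [7]], Q = [[1, 4, 5, 8], [2, 6, 7], [3], [9]].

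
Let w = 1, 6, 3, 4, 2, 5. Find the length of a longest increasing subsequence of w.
4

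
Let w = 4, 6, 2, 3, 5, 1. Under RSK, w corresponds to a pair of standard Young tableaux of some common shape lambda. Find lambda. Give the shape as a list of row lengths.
[3, 2, 1]

Row-insert each entry into an empty tableau.

After inserting 4: P = [[4]].
After inserting 6: P = [[4, 6]].
After inserting 2: P = [[2, 6], [4]].
After inserting 3: P = [[2, 3], [4, 6]].
After inserting 5: P = [[2, 3, 5], [4, 6]].
After inserting 1: P = [[1, 3, 5], [2, 6], [4]].

The final insertion tableau P = [[1, 3, 5], [2, 6], [4]] has shape [3, 2, 1].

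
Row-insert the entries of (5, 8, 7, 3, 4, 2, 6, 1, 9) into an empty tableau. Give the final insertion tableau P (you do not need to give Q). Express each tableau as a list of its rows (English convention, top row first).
P = [[1, 4, 6, 9], [2, 7], [3], [5], [8]]

Insert 5: appended to row 1. P = [[5]].
Insert 8: appended to row 1. P = [[5, 8]].
Insert 7: 7 bumps 8 from row 1; 8 starts row 2. P = [[5, 7], [8]].
Insert 3: 3 bumps 5 from row 1; 5 bumps 8 from row 2; 8 starts row 3. P = [[3, 7], [5], [8]].
Insert 4: 4 bumps 7 from row 1; 7 appends to row 2. P = [[3, 4], [5, 7], [8]].
Insert 2: 2 bumps 3 from row 1; 3 bumps 5 from row 2; 5 bumps 8 from row 3; 8 starts row 4. P = [[2, 4], [3, 7], [5], [8]].
Insert 6: appended to row 1. P = [[2, 4, 6], [3, 7], [5], [8]].
Insert 1: 1 bumps 2 from row 1; 2 bumps 3 from row 2; 3 bumps 5 from row 3; 5 bumps 8 from row 4; 8 starts row 5. P = [[1, 4, 6], [2, 7], [3], [5], [8]].
Insert 9: appended to row 1. P = [[1, 4, 6, 9], [2, 7], [3], [5], [8]].

So P = [[1, 4, 6, 9], [2, 7], [3], [5], [8]].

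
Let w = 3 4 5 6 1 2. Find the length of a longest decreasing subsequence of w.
2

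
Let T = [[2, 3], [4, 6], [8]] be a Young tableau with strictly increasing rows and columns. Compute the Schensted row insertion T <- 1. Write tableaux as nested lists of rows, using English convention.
[[1, 3], [2, 6], [4], [8]]

In row 1, 1 replaces 2 (the leftmost entry greater than 1); 2 is bumped to row 2. In row 2, 2 replaces 4 (the leftmost entry greater than 2); 4 is bumped to row 3. In row 3, 4 replaces 8 (the leftmost entry greater than 4); 8 is bumped to row 4. 8 starts a new row 4. The new tableau is [[1, 3], [2, 6], [4], [8]].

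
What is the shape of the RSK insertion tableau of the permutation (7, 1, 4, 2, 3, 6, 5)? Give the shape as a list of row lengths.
Row-insert each entry into an empty tableau.

After inserting 7: P = [[7]].
After inserting 1: P = [[1], [7]].
After inserting 4: P = [[1, 4], [7]].
After inserting 2: P = [[1, 2], [4], [7]].
After inserting 3: P = [[1, 2, 3], [4], [7]].
After inserting 6: P = [[1, 2, 3, 6], [4], [7]].
After inserting 5: P = [[1, 2, 3, 5], [4, 6], [7]].

The final insertion tableau P = [[1, 2, 3, 5], [4, 6], [7]] has shape [4, 2, 1].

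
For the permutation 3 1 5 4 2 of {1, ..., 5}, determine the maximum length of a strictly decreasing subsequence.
3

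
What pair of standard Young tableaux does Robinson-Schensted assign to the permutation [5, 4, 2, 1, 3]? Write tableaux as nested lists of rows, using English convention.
Insert each entry of the permutation into P by Schensted row insertion, recording in Q the position of each new cell.

Insert 5: appended to row 1. P = [[5]], Q = [[1]].
Insert 4: 4 bumps 5 from row 1; 5 starts row 2. P = [[4], [5]], Q = [[1], [2]].
Insert 2: 2 bumps 4 from row 1; 4 bumps 5 from row 2; 5 starts row 3. P = [[2], [4], [5]], Q = [[1], [2], [3]].
Insert 1: 1 bumps 2 from row 1; 2 bumps 4 from row 2; 4 bumps 5 from row 3; 5 starts row 4. P = [[1], [2], [4], [5]], Q = [[1], [2], [3], [4]].
Insert 3: appended to row 1. P = [[1, 3], [2], [4], [5]], Q = [[1, 5], [2], [3], [4]].

So P = [[1, 3], [2], [4], [5]], Q = [[1, 5], [2], [3], [4]].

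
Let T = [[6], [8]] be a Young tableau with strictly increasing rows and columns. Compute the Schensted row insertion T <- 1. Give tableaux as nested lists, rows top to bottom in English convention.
[[1], [6], [8]]

In row 1, 1 replaces 6 (the leftmost entry greater than 1); 6 is bumped to row 2. In row 2, 6 replaces 8 (the leftmost entry greater than 6); 8 is bumped to row 3. 8 starts a new row 3. The new tableau is [[1], [6], [8]].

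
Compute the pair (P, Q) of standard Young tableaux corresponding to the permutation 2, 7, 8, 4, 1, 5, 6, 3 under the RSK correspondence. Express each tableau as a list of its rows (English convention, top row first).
P = [[1, 3, 5, 6], [2, 4], [7, 8]], Q = [[1, 2, 3, 7], [4, 6], [5, 8]]

Insert each entry of the permutation into P by Schensted row insertion, recording in Q the position of each new cell.

Insert 2: appended to row 1. P = [[2]], Q = [[1]].
Insert 7: appended to row 1. P = [[2, 7]], Q = [[1, 2]].
Insert 8: appended to row 1. P = [[2, 7, 8]], Q = [[1, 2, 3]].
Insert 4: 4 bumps 7 from row 1; 7 starts row 2. P = [[2, 4, 8], [7]], Q = [[1, 2, 3], [4]].
Insert 1: 1 bumps 2 from row 1; 2 bumps 7 from row 2; 7 starts row 3. P = [[1, 4, 8], [2], [7]], Q = [[1, 2, 3], [4], [5]].
Insert 5: 5 bumps 8 from row 1; 8 appends to row 2. P = [[1, 4, 5], [2, 8], [7]], Q = [[1, 2, 3], [4, 6], [5]].
Insert 6: appended to row 1. P = [[1, 4, 5, 6], [2, 8], [7]], Q = [[1, 2, 3, 7], [4, 6], [5]].
Insert 3: 3 bumps 4 from row 1; 4 bumps 8 from row 2; 8 appends to row 3. P = [[1, 3, 5, 6], [2, 4], [7, 8]], Q = [[1, 2, 3, 7], [4, 6], [5, 8]].

So P = [[1, 3, 5, 6], [2, 4], [7, 8]], Q = [[1, 2, 3, 7], [4, 6], [5, 8]].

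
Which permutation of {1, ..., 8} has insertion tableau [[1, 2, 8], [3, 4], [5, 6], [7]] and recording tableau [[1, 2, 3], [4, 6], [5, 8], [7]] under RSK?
5 7 8 6 3 4 1 2

Reverse the RSK construction: for i from n down to 1, find the cell of Q containing i, remove the entry at that cell from P, and reverse-bump it up through P; the value ejected from row 1 is w(i).

Step i=8: Q has 8 at row 3, column 2; remove 6 from row 3 of P and reverse-bump: 6 enters row 2 and ejects 4; 4 enters row 1 and ejects 2. So w(8) = 2. P is now [[1, 4, 8], [3, 6], [5], [7]].
Step i=7: Q has 7 at row 4, column 1; remove 7 from row 4 of P and reverse-bump: 7 enters row 3 and ejects 5; 5 enters row 2 and ejects 3; 3 enters row 1 and ejects 1. So w(7) = 1. P is now [[3, 4, 8], [5, 6], [7]].
Step i=6: Q has 6 at row 2, column 2; remove 6 from row 2 of P and reverse-bump: 6 enters row 1 and ejects 4. So w(6) = 4. P is now [[3, 6, 8], [5], [7]].
Step i=5: Q has 5 at row 3, column 1; remove 7 from row 3 of P and reverse-bump: 7 enters row 2 and ejects 5; 5 enters row 1 and ejects 3. So w(5) = 3. P is now [[5, 6, 8], [7]].
Step i=4: Q has 4 at row 2, column 1; remove 7 from row 2 of P and reverse-bump: 7 enters row 1 and ejects 6. So w(4) = 6. P is now [[5, 7, 8]].
Step i=3: Q has 3 at row 1, column 3; remove that cell from P, ejecting 8. So w(3) = 8. P is now [[5, 7]].
Step i=2: Q has 2 at row 1, column 2; remove that cell from P, ejecting 7. So w(2) = 7. P is now [[5]].
Step i=1: Q has 1 at row 1, column 1; remove that cell from P, ejecting 5. So w(1) = 5. P is now [].

So w = 5 7 8 6 3 4 1 2.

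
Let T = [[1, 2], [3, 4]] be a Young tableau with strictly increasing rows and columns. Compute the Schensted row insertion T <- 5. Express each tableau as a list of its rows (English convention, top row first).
5 is larger than every entry of row 1, so it is appended to row 1. The new tableau is [[1, 2, 5], [3, 4]].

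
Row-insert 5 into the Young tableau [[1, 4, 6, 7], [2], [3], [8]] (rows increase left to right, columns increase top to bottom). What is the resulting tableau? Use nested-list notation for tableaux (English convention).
In row 1, 5 replaces 6 (the leftmost entry greater than 5); 6 is bumped to row 2. 6 is appended to row 2. The new tableau is [[1, 4, 5, 7], [2, 6], [3], [8]].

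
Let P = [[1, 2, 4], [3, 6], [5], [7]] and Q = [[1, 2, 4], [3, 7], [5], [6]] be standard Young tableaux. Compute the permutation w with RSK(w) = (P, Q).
1 7 5 6 3 2 4

Reverse the RSK construction: for i from n down to 1, find the cell of Q containing i, remove the entry at that cell from P, and reverse-bump it up through P; the value ejected from row 1 is w(i).

Step i=7: Q has 7 at row 2, column 2; remove 6 from row 2 of P and reverse-bump: 6 enters row 1 and ejects 4. So w(7) = 4. P is now [[1, 2, 6], [3], [5], [7]].
Step i=6: Q has 6 at row 4, column 1; remove 7 from row 4 of P and reverse-bump: 7 enters row 3 and ejects 5; 5 enters row 2 and ejects 3; 3 enters row 1 and ejects 2. So w(6) = 2. P is now [[1, 3, 6], [5], [7]].
Step i=5: Q has 5 at row 3, column 1; remove 7 from row 3 of P and reverse-bump: 7 enters row 2 and ejects 5; 5 enters row 1 and ejects 3. So w(5) = 3. P is now [[1, 5, 6], [7]].
Step i=4: Q has 4 at row 1, column 3; remove that cell from P, ejecting 6. So w(4) = 6. P is now [[1, 5], [7]].
Step i=3: Q has 3 at row 2, column 1; remove 7 from row 2 of P and reverse-bump: 7 enters row 1 and ejects 5. So w(3) = 5. P is now [[1, 7]].
Step i=2: Q has 2 at row 1, column 2; remove that cell from P, ejecting 7. So w(2) = 7. P is now [[1]].
Step i=1: Q has 1 at row 1, column 1; remove that cell from P, ejecting 1. So w(1) = 1. P is now [].

So w = 1 7 5 6 3 2 4.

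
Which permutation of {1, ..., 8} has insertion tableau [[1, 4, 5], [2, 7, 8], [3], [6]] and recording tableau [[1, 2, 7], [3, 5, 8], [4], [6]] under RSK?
Reverse the RSK construction: for i from n down to 1, find the cell of Q containing i, remove the entry at that cell from P, and reverse-bump it up through P; the value ejected from row 1 is w(i).

Step i=8: Q has 8 at row 2, column 3; remove 8 from row 2 of P and reverse-bump: 8 enters row 1 and ejects 5. So w(8) = 5. P is now [[1, 4, 8], [2, 7], [3], [6]].
Step i=7: Q has 7 at row 1, column 3; remove that cell from P, ejecting 8. So w(7) = 8. P is now [[1, 4], [2, 7], [3], [6]].
Step i=6: Q has 6 at row 4, column 1; remove 6 from row 4 of P and reverse-bump: 6 enters row 3 and ejects 3; 3 enters row 2 and ejects 2; 2 enters row 1 and ejects 1. So w(6) = 1. P is now [[2, 4], [3, 7], [6]].
Step i=5: Q has 5 at row 2, column 2; remove 7 from row 2 of P and reverse-bump: 7 enters row 1 and ejects 4. So w(5) = 4. P is now [[2, 7], [3], [6]].
Step i=4: Q has 4 at row 3, column 1; remove 6 from row 3 of P and reverse-bump: 6 enters row 2 and ejects 3; 3 enters row 1 and ejects 2. So w(4) = 2. P is now [[3, 7], [6]].
Step i=3: Q has 3 at row 2, column 1; remove 6 from row 2 of P and reverse-bump: 6 enters row 1 and ejects 3. So w(3) = 3. P is now [[6, 7]].
Step i=2: Q has 2 at row 1, column 2; remove that cell from P, ejecting 7. So w(2) = 7. P is now [[6]].
Step i=1: Q has 1 at row 1, column 1; remove that cell from P, ejecting 6. So w(1) = 6. P is now [].

So w = 6 7 3 2 4 1 8 5.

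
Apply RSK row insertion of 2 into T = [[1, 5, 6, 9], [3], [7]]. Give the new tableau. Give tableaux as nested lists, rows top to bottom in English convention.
In row 1, 2 replaces 5 (the leftmost entry greater than 2); 5 is bumped to row 2. 5 is appended to row 2. The new tableau is [[1, 2, 6, 9], [3, 5], [7]].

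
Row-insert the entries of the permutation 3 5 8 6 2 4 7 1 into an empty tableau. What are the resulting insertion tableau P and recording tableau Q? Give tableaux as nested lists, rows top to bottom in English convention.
P = [[1, 4, 6, 7], [2, 5], [3], [8]], Q = [[1, 2, 3, 7], [4, 6], [5], [8]]

Insert each entry of the permutation into P by Schensted row insertion, recording in Q the position of each new cell.

Insert 3: appended to row 1. P = [[3]].
Insert 5: appended to row 1. P = [[3, 5]].
Insert 8: appended to row 1. P = [[3, 5, 8]].
Insert 6: 6 bumps 8 from row 1; 8 starts row 2. P = [[3, 5, 6], [8]].
Insert 2: 2 bumps 3 from row 1; 3 bumps 8 from row 2; 8 starts row 3. P = [[2, 5, 6], [3], [8]].
Insert 4: 4 bumps 5 from row 1; 5 appends to row 2. P = [[2, 4, 6], [3, 5], [8]].
Insert 7: appended to row 1. P = [[2, 4, 6, 7], [3, 5], [8]].
Insert 1: 1 bumps 2 from row 1; 2 bumps 3 from row 2; 3 bumps 8 from row 3; 8 starts row 4. P = [[1, 4, 6, 7], [2, 5], [3], [8]].

So P = [[1, 4, 6, 7], [2, 5], [3], [8]], Q = [[1, 2, 3, 7], [4, 6], [5], [8]].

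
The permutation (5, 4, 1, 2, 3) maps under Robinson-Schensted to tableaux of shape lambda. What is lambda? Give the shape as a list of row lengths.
RSK row insertion gives P = [[1, 2, 3], [4], [5]], which has shape [3, 1, 1].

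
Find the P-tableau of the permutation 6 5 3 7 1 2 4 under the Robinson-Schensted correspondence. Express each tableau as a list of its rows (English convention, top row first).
P = [[1, 2, 4], [3, 7], [5], [6]]

After inserting 6: P = [[6]].
After inserting 5: P = [[5], [6]].
After inserting 3: P = [[3], [5], [6]].
After inserting 7: P = [[3, 7], [5], [6]].
After inserting 1: P = [[1, 7], [3], [5], [6]].
After inserting 2: P = [[1, 2], [3, 7], [5], [6]].
After inserting 4: P = [[1, 2, 4], [3, 7], [5], [6]].

So P = [[1, 2, 4], [3, 7], [5], [6]].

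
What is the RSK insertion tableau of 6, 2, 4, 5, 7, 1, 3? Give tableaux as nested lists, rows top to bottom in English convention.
Insert 6: appended to row 1. P = [[6]].
Insert 2: 2 bumps 6 from row 1; 6 starts row 2. P = [[2], [6]].
Insert 4: appended to row 1. P = [[2, 4], [6]].
Insert 5: appended to row 1. P = [[2, 4, 5], [6]].
Insert 7: appended to row 1. P = [[2, 4, 5, 7], [6]].
Insert 1: 1 bumps 2 from row 1; 2 bumps 6 from row 2; 6 starts row 3. P = [[1, 4, 5, 7], [2], [6]].
Insert 3: 3 bumps 4 from row 1; 4 appends to row 2. P = [[1, 3, 5, 7], [2, 4], [6]].

So P = [[1, 3, 5, 7], [2, 4], [6]].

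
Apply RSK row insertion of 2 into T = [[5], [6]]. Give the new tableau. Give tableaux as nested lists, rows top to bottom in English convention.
In row 1, 2 replaces 5 (the leftmost entry greater than 2); 5 is bumped to row 2. In row 2, 5 replaces 6 (the leftmost entry greater than 5); 6 is bumped to row 3. 6 starts a new row 3. The new tableau is [[2], [5], [6]].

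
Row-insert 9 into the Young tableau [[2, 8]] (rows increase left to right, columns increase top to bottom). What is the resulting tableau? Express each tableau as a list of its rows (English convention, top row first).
[[2, 8, 9]]

9 is larger than every entry of row 1, so it is appended to row 1. The new tableau is [[2, 8, 9]].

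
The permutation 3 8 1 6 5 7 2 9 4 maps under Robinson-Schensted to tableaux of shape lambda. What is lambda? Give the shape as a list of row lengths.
RSK row insertion gives P = [[1, 2, 4, 9], [3, 5, 7], [6], [8]], which has shape [4, 3, 1, 1].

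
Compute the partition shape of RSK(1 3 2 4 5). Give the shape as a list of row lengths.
[4, 1]

RSK row insertion gives P = [[1, 2, 4, 5], [3]], which has shape [4, 1].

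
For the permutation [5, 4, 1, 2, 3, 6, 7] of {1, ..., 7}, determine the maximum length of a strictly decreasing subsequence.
3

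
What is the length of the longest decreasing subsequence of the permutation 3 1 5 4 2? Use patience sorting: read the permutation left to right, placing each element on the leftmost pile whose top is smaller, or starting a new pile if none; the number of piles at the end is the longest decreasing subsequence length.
3

3: new pile. tops = [3]
1: new pile. tops = [3, 1]
5: onto pile 1 (replacing 3). tops = [5, 1]
4: onto pile 2 (replacing 1). tops = [5, 4]
2: new pile. tops = [5, 4, 2]

3 piles, so the longest decreasing subsequence has length 3.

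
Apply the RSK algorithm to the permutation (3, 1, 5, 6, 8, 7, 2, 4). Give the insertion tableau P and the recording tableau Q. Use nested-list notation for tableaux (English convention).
P = [[1, 2, 4, 7], [3, 5, 6], [8]], Q = [[1, 3, 4, 5], [2, 6, 8], [7]]

Insert each entry of the permutation into P by Schensted row insertion, recording in Q the position of each new cell.

Insert 3: appended to row 1. P = [[3]], Q = [[1]].
Insert 1: 1 bumps 3 from row 1; 3 starts row 2. P = [[1], [3]], Q = [[1], [2]].
Insert 5: appended to row 1. P = [[1, 5], [3]], Q = [[1, 3], [2]].
Insert 6: appended to row 1. P = [[1, 5, 6], [3]], Q = [[1, 3, 4], [2]].
Insert 8: appended to row 1. P = [[1, 5, 6, 8], [3]], Q = [[1, 3, 4, 5], [2]].
Insert 7: 7 bumps 8 from row 1; 8 appends to row 2. P = [[1, 5, 6, 7], [3, 8]], Q = [[1, 3, 4, 5], [2, 6]].
Insert 2: 2 bumps 5 from row 1; 5 bumps 8 from row 2; 8 starts row 3. P = [[1, 2, 6, 7], [3, 5], [8]], Q = [[1, 3, 4, 5], [2, 6], [7]].
Insert 4: 4 bumps 6 from row 1; 6 appends to row 2. P = [[1, 2, 4, 7], [3, 5, 6], [8]], Q = [[1, 3, 4, 5], [2, 6, 8], [7]].

So P = [[1, 2, 4, 7], [3, 5, 6], [8]], Q = [[1, 3, 4, 5], [2, 6, 8], [7]].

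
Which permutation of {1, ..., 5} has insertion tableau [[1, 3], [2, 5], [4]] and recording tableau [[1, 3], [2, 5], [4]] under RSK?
Reverse RSK: for i = n, n-1, ..., 1, locate i in Q, remove the corresponding corner cell from P, and reverse-bump its entry up through P; the value ejected from row 1 is w(i).

So w = 4 2 5 1 3.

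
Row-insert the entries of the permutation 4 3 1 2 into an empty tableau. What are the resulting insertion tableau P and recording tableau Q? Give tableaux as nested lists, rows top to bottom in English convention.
Insert each entry of the permutation into P by Schensted row insertion, recording in Q the position of each new cell.

Insert 4: appended to row 1. P = [[4]].
Insert 3: 3 bumps 4 from row 1; 4 starts row 2. P = [[3], [4]].
Insert 1: 1 bumps 3 from row 1; 3 bumps 4 from row 2; 4 starts row 3. P = [[1], [3], [4]].
Insert 2: appended to row 1. P = [[1, 2], [3], [4]].

So P = [[1, 2], [3], [4]], Q = [[1, 4], [2], [3]].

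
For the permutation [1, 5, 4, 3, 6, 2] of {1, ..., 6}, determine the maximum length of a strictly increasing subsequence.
3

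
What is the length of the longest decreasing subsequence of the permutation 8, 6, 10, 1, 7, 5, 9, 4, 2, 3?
5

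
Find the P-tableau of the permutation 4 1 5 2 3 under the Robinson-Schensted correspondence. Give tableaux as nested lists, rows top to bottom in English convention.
Insert 4: appended to row 1. P = [[4]].
Insert 1: 1 bumps 4 from row 1; 4 starts row 2. P = [[1], [4]].
Insert 5: appended to row 1. P = [[1, 5], [4]].
Insert 2: 2 bumps 5 from row 1; 5 appends to row 2. P = [[1, 2], [4, 5]].
Insert 3: appended to row 1. P = [[1, 2, 3], [4, 5]].

So P = [[1, 2, 3], [4, 5]].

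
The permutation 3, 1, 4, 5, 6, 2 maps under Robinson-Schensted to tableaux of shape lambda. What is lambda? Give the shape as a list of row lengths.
[4, 2]

RSK row insertion gives P = [[1, 2, 5, 6], [3, 4]], which has shape [4, 2].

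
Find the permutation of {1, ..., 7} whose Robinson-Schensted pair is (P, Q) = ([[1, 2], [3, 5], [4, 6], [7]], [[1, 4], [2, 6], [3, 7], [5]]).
Reverse the RSK construction: for i from n down to 1, find the cell of Q containing i, remove the entry at that cell from P, and reverse-bump it up through P; the value ejected from row 1 is w(i).

Step i=7: Q has 7 at row 3, column 2; remove 6 from row 3 of P and reverse-bump: 6 enters row 2 and ejects 5; 5 enters row 1 and ejects 2. So w(7) = 2. P is now [[1, 5], [3, 6], [4], [7]].
Step i=6: Q has 6 at row 2, column 2; remove 6 from row 2 of P and reverse-bump: 6 enters row 1 and ejects 5. So w(6) = 5. P is now [[1, 6], [3], [4], [7]].
Step i=5: Q has 5 at row 4, column 1; remove 7 from row 4 of P and reverse-bump: 7 enters row 3 and ejects 4; 4 enters row 2 and ejects 3; 3 enters row 1 and ejects 1. So w(5) = 1. P is now [[3, 6], [4], [7]].
Step i=4: Q has 4 at row 1, column 2; remove that cell from P, ejecting 6. So w(4) = 6. P is now [[3], [4], [7]].
Step i=3: Q has 3 at row 3, column 1; remove 7 from row 3 of P and reverse-bump: 7 enters row 2 and ejects 4; 4 enters row 1 and ejects 3. So w(3) = 3. P is now [[4], [7]].
Step i=2: Q has 2 at row 2, column 1; remove 7 from row 2 of P and reverse-bump: 7 enters row 1 and ejects 4. So w(2) = 4. P is now [[7]].
Step i=1: Q has 1 at row 1, column 1; remove that cell from P, ejecting 7. So w(1) = 7. P is now [].

So w = 7 4 3 6 1 5 2.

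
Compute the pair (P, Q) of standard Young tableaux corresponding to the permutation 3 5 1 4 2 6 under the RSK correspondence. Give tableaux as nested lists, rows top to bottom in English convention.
Insert each entry of the permutation into P by Schensted row insertion, recording in Q the position of each new cell.

After inserting 3: P = [[3]].
After inserting 5: P = [[3, 5]].
After inserting 1: P = [[1, 5], [3]].
After inserting 4: P = [[1, 4], [3, 5]].
After inserting 2: P = [[1, 2], [3, 4], [5]].
After inserting 6: P = [[1, 2, 6], [3, 4], [5]].

So P = [[1, 2, 6], [3, 4], [5]], Q = [[1, 2, 6], [3, 4], [5]].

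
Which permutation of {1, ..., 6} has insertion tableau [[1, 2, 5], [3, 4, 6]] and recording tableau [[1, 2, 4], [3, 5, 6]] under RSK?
3 4 1 6 2 5

Reverse the RSK construction: for i from n down to 1, find the cell of Q containing i, remove the entry at that cell from P, and reverse-bump it up through P; the value ejected from row 1 is w(i).

Step i=6: Q has 6 at row 2, column 3; remove 6 from row 2 of P and reverse-bump: 6 enters row 1 and ejects 5. So w(6) = 5. P is now [[1, 2, 6], [3, 4]].
Step i=5: Q has 5 at row 2, column 2; remove 4 from row 2 of P and reverse-bump: 4 enters row 1 and ejects 2. So w(5) = 2. P is now [[1, 4, 6], [3]].
Step i=4: Q has 4 at row 1, column 3; remove that cell from P, ejecting 6. So w(4) = 6. P is now [[1, 4], [3]].
Step i=3: Q has 3 at row 2, column 1; remove 3 from row 2 of P and reverse-bump: 3 enters row 1 and ejects 1. So w(3) = 1. P is now [[3, 4]].
Step i=2: Q has 2 at row 1, column 2; remove that cell from P, ejecting 4. So w(2) = 4. P is now [[3]].
Step i=1: Q has 1 at row 1, column 1; remove that cell from P, ejecting 3. So w(1) = 3. P is now [].

So w = 3 4 1 6 2 5.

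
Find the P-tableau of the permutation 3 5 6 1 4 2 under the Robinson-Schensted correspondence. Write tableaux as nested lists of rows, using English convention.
P = [[1, 2, 6], [3, 4], [5]]

Insert 3: appended to row 1. P = [[3]].
Insert 5: appended to row 1. P = [[3, 5]].
Insert 6: appended to row 1. P = [[3, 5, 6]].
Insert 1: 1 bumps 3 from row 1; 3 starts row 2. P = [[1, 5, 6], [3]].
Insert 4: 4 bumps 5 from row 1; 5 appends to row 2. P = [[1, 4, 6], [3, 5]].
Insert 2: 2 bumps 4 from row 1; 4 bumps 5 from row 2; 5 starts row 3. P = [[1, 2, 6], [3, 4], [5]].

So P = [[1, 2, 6], [3, 4], [5]].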